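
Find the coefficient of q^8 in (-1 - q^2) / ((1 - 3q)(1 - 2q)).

The denominator gives the recurrence a_n = 5a_(n−1) − 6a_(n−2) for n ≥ 3; the numerator fixes a_0 = -1, a_1 = -5, a_2 = -20.
Iterating: -1, -5, -20, -70, -230, -730, -2270, -6970, -21230, so a_8 = -21230.

-21230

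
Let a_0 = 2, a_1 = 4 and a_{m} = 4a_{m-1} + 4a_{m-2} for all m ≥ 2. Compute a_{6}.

The ordinary generating function has denominator 1 - 4y - 4y^2.
Iterating the recurrence: a_0,…,a_{6} = 2, 4, 24, 112, 544, 2624, 12672.

12672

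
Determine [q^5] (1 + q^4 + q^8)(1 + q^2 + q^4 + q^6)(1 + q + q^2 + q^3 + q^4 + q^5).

(1 + q^4 + q^8) has coefficients 1,0,0,0,1,0 for degrees 0…5.
(1 + q^2 + q^4 + q^6) has coefficients 1,0,1,0,1,0 for degrees 0…5.
Finally multiplying by (1 + q + q^2 + q^3 + q^4 + q^5), the product of all factors after the first has coefficients 1,1,2,2,3,3 for degrees 0…5.
[q^5] = 1·3 + 1·1 = 4.

4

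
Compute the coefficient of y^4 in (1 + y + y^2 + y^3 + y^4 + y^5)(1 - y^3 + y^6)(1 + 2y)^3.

20

(1 + y + y^2 + y^3 + y^4 + y^5) has coefficients 1,1,1,1,1 for degrees 0…4.
(1 - y^3 + y^6) has coefficients 1,0,0,-1,0 for degrees 0…4.
Finally multiplying by (1 + 2y)^3, the product of all factors after the first has coefficients 1,6,12,7,-6 for degrees 0…4.
[y^4] = 1·(-6) + 1·7 + 1·12 + 1·6 + 1·1 = 20.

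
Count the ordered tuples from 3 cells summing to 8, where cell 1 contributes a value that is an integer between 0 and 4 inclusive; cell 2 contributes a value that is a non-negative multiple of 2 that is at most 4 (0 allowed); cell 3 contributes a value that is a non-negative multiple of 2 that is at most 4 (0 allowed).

The generating function for the choices is (1 + q + q^2 + q^3 + q^4)·(1 + q^2 + q^4)·(1 + q^2 + q^4); the count is [q^8].
(1 + q + q^2 + q^3 + q^4) has coefficients 1,1,1,1,1 for degrees 0…4.
(1 + q^2 + q^4) has coefficients 1,0,1,0,1,0,0,0,0 for degrees 0…8.
Finally multiplying by (1 + q^2 + q^4), the product of all factors after the first has coefficients 1,0,2,0,3,0,2,0,1 for degrees 0…8.
[q^8] = 1·1 + 1·0 + 1·2 + 1·0 + 1·3 = 6.

6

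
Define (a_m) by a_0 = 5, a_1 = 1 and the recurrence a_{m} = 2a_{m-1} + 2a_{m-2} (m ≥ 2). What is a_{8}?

The ordinary generating function has denominator 1 - 2y - 2y^2.
Iterating the recurrence: a_0,…,a_{8} = 5, 1, 12, 26, 76, 204, 560, 1528, 4176.

4176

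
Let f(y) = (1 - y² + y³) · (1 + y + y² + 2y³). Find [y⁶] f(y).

2

(1 - y² + y³) has coefficients 1,0,-1,1 for degrees 0…3.
(1 + y + y² + 2y³) has coefficients 1,1,1,2,0,0,0 for degrees 0…6.
[y⁶] = 1·0 − 1·0 + 1·2 = 2.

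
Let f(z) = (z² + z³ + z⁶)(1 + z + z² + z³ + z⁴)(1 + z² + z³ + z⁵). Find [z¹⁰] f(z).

(z² + z³ + z⁶) has coefficients 0,0,1,1,0,0,1 for degrees 0…6.
(1 + z + z² + z³ + z⁴) has coefficients 1,1,1,1,1,0,0,0,0,0,0 for degrees 0…10.
Finally multiplying by (1 + z² + z³ + z⁵), the product of all factors after the first has coefficients 1,1,2,3,3,3,3,2,1,1,0 for degrees 0…10.
[z¹⁰] = 1·1 + 1·2 + 1·3 = 6.

6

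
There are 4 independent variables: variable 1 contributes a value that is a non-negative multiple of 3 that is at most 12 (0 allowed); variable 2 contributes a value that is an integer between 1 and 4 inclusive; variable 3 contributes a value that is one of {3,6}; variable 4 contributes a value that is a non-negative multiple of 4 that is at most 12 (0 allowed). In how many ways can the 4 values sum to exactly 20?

The generating function for the choices is (1 + x^3 + x^6 + x^9 + x^12)·(x + x^2 + x^3 + x^4)·(x^3 + x^6)·(1 + x^4 + x^8 + x^12); the count is [x^20].
(1 + x^3 + x^6 + x^9 + x^12) has coefficients 1,0,0,1,0,0,1,0,0,1,0,0,1 for degrees 0…12.
(x + x^2 + x^3 + x^4) has coefficients 0,1,1,1,1,0,0,0,0,0,0,0,0,0,0,0,0,0,0,0,0 for degrees 0…20.
Multiplying by (x^3 + x^6) gives running coefficients 0,0,0,0,1,1,1,2,1,1,1,0,0,0,0,0,0,0,0,0,0 for degrees 0…20.
Finally multiplying by (1 + x^4 + x^8 + x^12), the product of all factors after the first has coefficients 0,0,0,0,1,1,1,2,2,2,2,2,2,2,2,2,2,2,2,2,1 for degrees 0…20.
[x^20] = 1·1 + 1·2 + 1·2 + 1·2 + 1·2 = 9.

9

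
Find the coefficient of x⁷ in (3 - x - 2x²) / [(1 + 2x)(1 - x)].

The denominator gives the recurrence a_n = −a_(n−1) + 2a_(n−2) for n ≥ 3; the numerator fixes a_0 = 3, a_1 = -4, a_2 = 8.
Iterating: 3, -4, 8, -16, 32, -64, 128, -256, so a_7 = -256.

-256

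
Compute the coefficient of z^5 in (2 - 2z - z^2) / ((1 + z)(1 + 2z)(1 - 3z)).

64

Partial fractions give a closed form: a_n = (-3/4)·(-1)^n + (11/5)·(-2)^n + (11/20)·3^n.
At n = 5: a_5 = 64.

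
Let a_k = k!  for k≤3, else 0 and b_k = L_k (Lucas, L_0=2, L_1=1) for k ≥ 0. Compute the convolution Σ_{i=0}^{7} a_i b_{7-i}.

This is [x^7] in the product of the two ordinary generating functions.
Σ = 1·29 + 1·18 + 2·11 + 6·7 + 0·4 + 0·3 + 0·1 + 0·2 = 111.

111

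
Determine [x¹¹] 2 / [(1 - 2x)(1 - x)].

Partial fractions give a closed form: a_n = (4)·2^n + (-2)·1^n.
At n = 11: a_11 = 8190.

8190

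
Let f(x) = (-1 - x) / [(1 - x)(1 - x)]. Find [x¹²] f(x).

The denominator gives the recurrence a_n = 2a_(n−1) − a_(n−2) for n ≥ 2; the numerator fixes a_0 = -1, a_1 = -3.
Iterating: -1, -3, -5, -7, -9, -11, -13, -15, -17, -19, -21, -23, -25, so a_12 = -25.

-25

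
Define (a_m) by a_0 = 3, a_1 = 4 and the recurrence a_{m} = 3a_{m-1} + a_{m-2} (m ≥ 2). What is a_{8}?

19275

The ordinary generating function has denominator 1 - 3z - z^2.
Iterating the recurrence: a_0,…,a_{8} = 3, 4, 15, 49, 162, 535, 1767, 5836, 19275.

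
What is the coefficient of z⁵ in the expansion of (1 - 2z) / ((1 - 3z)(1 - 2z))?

243

The denominator gives the recurrence a_n = 5a_(n−1) − 6a_(n−2) for n ≥ 3; the numerator fixes a_0 = 1, a_1 = 3, a_2 = 9.
Iterating: 1, 3, 9, 27, 81, 243, so a_5 = 243.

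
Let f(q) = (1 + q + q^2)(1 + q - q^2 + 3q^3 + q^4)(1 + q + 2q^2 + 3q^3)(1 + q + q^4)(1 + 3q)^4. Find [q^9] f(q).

10332

(1 + q + q^2) has coefficients 1,1,1 for degrees 0…2.
(1 + q - q^2 + 3q^3 + q^4) has coefficients 1,1,-1,3,1,0,0,0,0,0 for degrees 0…9.
Multiplying by (1 + q + 2q^2 + 3q^3) gives running coefficients 1,2,2,7,5,4,11,3,0,0 for degrees 0…9.
Multiplying by (1 + q + q^4) gives running coefficients 1,3,4,9,13,11,17,21,8,4 for degrees 0…9.
Finally multiplying by (1 + 3q)^4, the product of all factors after the first has coefficients 1,15,94,327,742,1328,2147,2952,3419,3961 for degrees 0…9.
[q^9] = 1·3961 + 1·3419 + 1·2952 = 10332.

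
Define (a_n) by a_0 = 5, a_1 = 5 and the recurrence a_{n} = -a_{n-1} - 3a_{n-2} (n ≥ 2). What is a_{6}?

The ordinary generating function has denominator 1 + y + 3y^2.
Iterating the recurrence: a_0,…,a_{6} = 5, 5, -20, 5, 55, -70, -95.

-95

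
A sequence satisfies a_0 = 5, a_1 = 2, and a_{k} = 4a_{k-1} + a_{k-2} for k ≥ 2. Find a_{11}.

5604678

The ordinary generating function has denominator 1 - 4t - t^2.
Iterating the recurrence: a_0,…,a_{11} = 5, 2, 13, 54, 229, 970, 4109, 17406, 73733, 312338, 1323085, 5604678.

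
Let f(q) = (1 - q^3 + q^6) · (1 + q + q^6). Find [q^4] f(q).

-1

(1 - q^3 + q^6) has coefficients 1,0,0,-1,0 for degrees 0…4.
(1 + q + q^6) has coefficients 1,1,0,0,0 for degrees 0…4.
[q^4] = 1·0 − 1·1 = -1.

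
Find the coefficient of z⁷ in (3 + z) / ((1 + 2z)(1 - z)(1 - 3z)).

The denominator gives the recurrence a_n = 2a_(n−1) + 5a_(n−2) − 6a_(n−3) for n ≥ 3; the numerator fixes a_0 = 3, a_1 = 7, a_2 = 29.
Iterating: 3, 7, 29, 75, 253, 707, 2229, 6475, so a_7 = 6475.

6475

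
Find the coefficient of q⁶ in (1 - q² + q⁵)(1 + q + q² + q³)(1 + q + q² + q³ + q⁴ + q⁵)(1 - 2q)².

1

(1 - q² + q⁵) has coefficients 1,0,-1,0,0,1 for degrees 0…5.
(1 + q + q² + q³) has coefficients 1,1,1,1,0,0,0 for degrees 0…6.
Multiplying by (1 + q + q² + q³ + q⁴ + q⁵) gives running coefficients 1,2,3,4,4,4,3 for degrees 0…6.
Finally multiplying by (1 - 2q)², the product of all factors after the first has coefficients 1,-2,-1,0,0,4,3 for degrees 0…6.
[q⁶] = 1·3 − 1·0 + 1·(-2) = 1.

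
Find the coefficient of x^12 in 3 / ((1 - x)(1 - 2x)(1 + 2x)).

16383

The denominator gives the recurrence a_n = a_(n−1) + 4a_(n−2) − 4a_(n−3) for n ≥ 3; the numerator fixes a_0 = 3, a_1 = 3, a_2 = 15.
Iterating: 3, 3, 15, 15, 63, 63, 255, 255, 1023, 1023, 4095, 4095, 16383, so a_12 = 16383.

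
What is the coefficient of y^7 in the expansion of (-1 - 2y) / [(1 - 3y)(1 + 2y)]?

-2187

The denominator gives the recurrence a_n = a_(n−1) + 6a_(n−2) for n ≥ 2; the numerator fixes a_0 = -1, a_1 = -3.
Iterating: -1, -3, -9, -27, -81, -243, -729, -2187, so a_7 = -2187.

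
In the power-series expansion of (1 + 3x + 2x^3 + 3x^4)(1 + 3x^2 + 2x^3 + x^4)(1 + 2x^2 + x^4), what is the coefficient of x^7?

39

(1 + 3x + 2x^3 + 3x^4) has coefficients 1,3,0,2,3 for degrees 0…4.
(1 + 3x^2 + 2x^3 + x^4) has coefficients 1,0,3,2,1,0,0,0 for degrees 0…7.
Finally multiplying by (1 + 2x^2 + x^4), the product of all factors after the first has coefficients 1,0,5,2,8,4,5,2 for degrees 0…7.
[x^7] = 1·2 + 3·5 + 2·8 + 3·2 = 39.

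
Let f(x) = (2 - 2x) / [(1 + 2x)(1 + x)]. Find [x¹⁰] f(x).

6140

Partial fractions give a closed form: a_n = (6)·(-2)^n + (-4)·(-1)^n.
At n = 10: a_10 = 6140.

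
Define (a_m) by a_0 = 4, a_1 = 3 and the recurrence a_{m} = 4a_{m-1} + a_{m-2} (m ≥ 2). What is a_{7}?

21587

The ordinary generating function has denominator 1 - 4q - q^2.
Iterating the recurrence: a_0,…,a_{7} = 4, 3, 16, 67, 284, 1203, 5096, 21587.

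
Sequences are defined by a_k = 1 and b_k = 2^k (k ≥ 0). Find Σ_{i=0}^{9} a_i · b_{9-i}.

1023

This is [x^9] in the product of the two ordinary generating functions.
Σ = 1·512 + 1·256 + 1·128 + 1·64 + 1·32 + 1·16 + 1·8 + 1·4 + 1·2 + 1·1 = 1023.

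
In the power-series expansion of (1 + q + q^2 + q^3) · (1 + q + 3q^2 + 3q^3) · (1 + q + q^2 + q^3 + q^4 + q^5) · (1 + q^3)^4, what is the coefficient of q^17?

143

(1 + q + q^2 + q^3) has coefficients 1,1,1,1 for degrees 0…3.
(1 + q + 3q^2 + 3q^3) has coefficients 1,1,3,3,0,0,0,0,0,0,0,0,0,0,0,0,0,0 for degrees 0…17.
Multiplying by (1 + q + q^2 + q^3 + q^4 + q^5) gives running coefficients 1,2,5,8,8,8,7,6,3,0,0,0,0,0,0,0,0,0 for degrees 0…17.
Finally multiplying by (1 + q^3)^4, the product of all factors after the first has coefficients 1,2,5,12,16,28,45,50,65,80,80,80,75,70,55,36,32,20 for degrees 0…17.
[q^17] = 1·20 + 1·32 + 1·36 + 1·55 = 143.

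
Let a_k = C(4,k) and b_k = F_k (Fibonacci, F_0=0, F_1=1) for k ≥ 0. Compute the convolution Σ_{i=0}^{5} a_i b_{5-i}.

34

The convolution is the x^5 coefficient of A(x)B(x).
Σ = 1·5 + 4·3 + 6·2 + 4·1 + 1·1 + 0·0 = 34.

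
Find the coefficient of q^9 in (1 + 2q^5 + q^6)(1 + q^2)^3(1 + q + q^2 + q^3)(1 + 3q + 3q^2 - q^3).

(1 + 2q^5 + q^6) has coefficients 1,0,0,0,0,2,1 for degrees 0…6.
(1 + q^2)^3 has coefficients 1,0,3,0,3,0,1,0,0,0 for degrees 0…9.
Multiplying by (1 + q + q^2 + q^3) gives running coefficients 1,1,4,4,6,6,4,4,1,1 for degrees 0…9.
Finally multiplying by (1 + 3q + 3q^2 - q^3), the product of all factors after the first has coefficients 1,4,10,18,29,32,36,28,19,12 for degrees 0…9.
[q^9] = 1·12 + 2·29 + 1·18 = 88.

88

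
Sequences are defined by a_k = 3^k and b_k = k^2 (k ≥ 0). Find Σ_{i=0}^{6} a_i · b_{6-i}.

1065

Write out a_i and b_{6-i} for i = 0,…,6 and sum the products.
Σ = 1·36 + 3·25 + 9·16 + 27·9 + 81·4 + 243·1 + 729·0 = 1065.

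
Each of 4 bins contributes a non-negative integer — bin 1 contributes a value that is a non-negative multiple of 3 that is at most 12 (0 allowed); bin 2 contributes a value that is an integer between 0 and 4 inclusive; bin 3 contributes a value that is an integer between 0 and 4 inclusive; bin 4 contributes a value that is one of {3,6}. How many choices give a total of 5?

3

The generating function for the choices is (1 + y^3 + y^6 + y^9 + y^12)·(1 + y + y^2 + y^3 + y^4)·(1 + y + y^2 + y^3 + y^4)·(y^3 + y^6); the count is [y^5].
(1 + y^3 + y^6 + y^9 + y^12) has coefficients 1,0,0,1,0,0 for degrees 0…5.
(1 + y + y^2 + y^3 + y^4) has coefficients 1,1,1,1,1,0 for degrees 0…5.
Multiplying by (1 + y + y^2 + y^3 + y^4) gives running coefficients 1,2,3,4,5,4 for degrees 0…5.
Finally multiplying by (y^3 + y^6), the product of all factors after the first has coefficients 0,0,0,1,2,3 for degrees 0…5.
[y^5] = 1·3 + 1·0 = 3.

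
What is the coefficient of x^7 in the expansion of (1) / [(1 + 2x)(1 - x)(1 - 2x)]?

The denominator gives the recurrence a_n = a_(n−1) + 4a_(n−2) − 4a_(n−3) for n ≥ 3; the numerator fixes a_0 = 1, a_1 = 1, a_2 = 5.
Iterating: 1, 1, 5, 5, 21, 21, 85, 85, so a_7 = 85.

85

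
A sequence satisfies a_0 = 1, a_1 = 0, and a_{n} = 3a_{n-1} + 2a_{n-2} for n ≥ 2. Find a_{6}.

278

The ordinary generating function has denominator 1 - 3t - 2t^2.
Iterating the recurrence: a_0,…,a_{6} = 1, 0, 2, 6, 22, 78, 278.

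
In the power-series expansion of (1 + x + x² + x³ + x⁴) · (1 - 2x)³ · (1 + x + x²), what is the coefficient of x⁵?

-4

(1 + x + x² + x³ + x⁴) has coefficients 1,1,1,1,1 for degrees 0…4.
(1 - 2x)³ has coefficients 1,-6,12,-8,0,0 for degrees 0…5.
Finally multiplying by (1 + x + x²), the product of all factors after the first has coefficients 1,-5,7,-2,4,-8 for degrees 0…5.
[x⁵] = 1·(-8) + 1·4 + 1·(-2) + 1·7 + 1·(-5) = -4.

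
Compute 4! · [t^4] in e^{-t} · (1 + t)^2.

5

The EGF product rule gives c_4 = Σ_{k_1+k_2=4} C(4; k_1,k_2) · ∏ g_i(k_i), where e^{-t} gives (-1)^k; (1+t)^2 gives the falling factorial (2)_k.
g_1(k) for k = 0…4: 1, -1, 1, -1, 1.
g_2(k) for k = 0…4: 1, 2, 2, 0, 0.
c_4 = Σ_k C(4,k)·g_1(k)·g_2(4−k) = 6·1·2 + 4·(-1)·2 + 1·1·1 = 12 − 8 + 1 = 5.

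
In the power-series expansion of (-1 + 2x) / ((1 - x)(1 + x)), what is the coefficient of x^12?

-1

The denominator gives the recurrence a_n = a_(n−2) for n ≥ 2; the numerator fixes a_0 = -1, a_1 = 2.
Iterating: -1, 2, -1, 2, -1, 2, -1, 2, -1, 2, -1, 2, -1, so a_12 = -1.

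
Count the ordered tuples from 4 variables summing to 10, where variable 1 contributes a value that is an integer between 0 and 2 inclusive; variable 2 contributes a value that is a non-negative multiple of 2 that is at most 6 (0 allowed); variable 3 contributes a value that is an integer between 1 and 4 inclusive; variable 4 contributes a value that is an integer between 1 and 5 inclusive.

The generating function for the choices is (1 + y + y²)·(1 + y² + y⁴ + y⁶)·(y + y² + y³ + y⁴)·(y + y² + y³ + y⁴ + y⁵); the count is [y¹⁰].
(1 + y + y²) has coefficients 1,1,1 for degrees 0…2.
(1 + y² + y⁴ + y⁶) has coefficients 1,0,1,0,1,0,1,0,0,0,0 for degrees 0…10.
Multiplying by (y + y² + y³ + y⁴) gives running coefficients 0,1,1,2,2,2,2,2,2,1,1 for degrees 0…10.
Finally multiplying by (y + y² + y³ + y⁴ + y⁵), the product of all factors after the first has coefficients 0,0,1,2,4,6,8,9,10,10,9 for degrees 0…10.
[y¹⁰] = 1·9 + 1·10 + 1·10 = 29.

29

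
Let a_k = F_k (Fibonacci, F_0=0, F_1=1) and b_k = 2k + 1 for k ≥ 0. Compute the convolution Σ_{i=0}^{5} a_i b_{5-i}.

40

The convolution is the x^5 coefficient of A(x)B(x).
Σ = 0·11 + 1·9 + 1·7 + 2·5 + 3·3 + 5·1 = 40.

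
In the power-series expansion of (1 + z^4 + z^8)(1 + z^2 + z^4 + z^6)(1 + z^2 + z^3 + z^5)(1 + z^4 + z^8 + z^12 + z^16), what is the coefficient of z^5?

(1 + z^4 + z^8) has coefficients 1,0,0,0,1,0 for degrees 0…5.
(1 + z^2 + z^4 + z^6) has coefficients 1,0,1,0,1,0 for degrees 0…5.
Multiplying by (1 + z^2 + z^3 + z^5) gives running coefficients 1,0,2,1,2,2 for degrees 0…5.
Finally multiplying by (1 + z^4 + z^8 + z^12 + z^16), the product of all factors after the first has coefficients 1,0,2,1,3,2 for degrees 0…5.
[z^5] = 1·2 + 1·0 = 2.

2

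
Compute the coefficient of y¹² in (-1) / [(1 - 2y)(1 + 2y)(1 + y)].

Partial fractions give a closed form: a_n = (-1/3)·2^n + (-1)·(-2)^n + (1/3)·(-1)^n.
At n = 12: a_12 = -5461.

-5461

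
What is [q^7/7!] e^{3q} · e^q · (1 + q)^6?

The EGF product rule gives c_7 = Σ_{k_1+k_2+k_3=7} C(7; k_1,k_2,k_3) · ∏ g_i(k_i), where e^{3q} gives (3)^k; e^q gives (1)^k; (1+q)^6 gives the falling factorial (6)_k.
g_1(k) for k = 0…7: 1, 3, 9, 27, 81, 243, 729, 2187.
g_2(k) for k = 0…7: 1, 1, 1, 1, 1, 1, 1, 1.
g_3(k) for k = 0…7: 1, 6, 30, 120, 360, 720, 720, 0.
First combine the last two factors: h(k) = Σ_j C(k,j)·g_2(j)·g_3(k−j) for k = 0…7: 1, 7, 43, 229, 1045, 4051, 13327, 37633.
c_7 = Σ_k C(7,k)·g_1(k)·h(7−k) = 1·1·37633 + 7·3·13327 + 21·9·4051 + 35·27·1045 + 35·81·229 + 21·243·43 + 7·729·7 + 1·2187·1 = 37633 + 279867 + 765639 + 987525 + 649215 + 219429 + 35721 + 2187 = 2977216.

2977216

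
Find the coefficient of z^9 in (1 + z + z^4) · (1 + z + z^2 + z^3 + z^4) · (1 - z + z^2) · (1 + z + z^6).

3

(1 + z + z^4) has coefficients 1,1,0,0,1 for degrees 0…4.
(1 + z + z^2 + z^3 + z^4) has coefficients 1,1,1,1,1,0,0,0,0,0 for degrees 0…9.
Multiplying by (1 - z + z^2) gives running coefficients 1,0,1,1,1,0,1,0,0,0 for degrees 0…9.
Finally multiplying by (1 + z + z^6), the product of all factors after the first has coefficients 1,1,1,2,2,1,2,1,1,1 for degrees 0…9.
[z^9] = 1·1 + 1·1 + 1·1 = 3.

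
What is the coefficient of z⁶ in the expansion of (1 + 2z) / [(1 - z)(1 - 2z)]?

253

The denominator gives the recurrence a_n = 3a_(n−1) − 2a_(n−2) for n ≥ 2; the numerator fixes a_0 = 1, a_1 = 5.
Iterating: 1, 5, 13, 29, 61, 125, 253, so a_6 = 253.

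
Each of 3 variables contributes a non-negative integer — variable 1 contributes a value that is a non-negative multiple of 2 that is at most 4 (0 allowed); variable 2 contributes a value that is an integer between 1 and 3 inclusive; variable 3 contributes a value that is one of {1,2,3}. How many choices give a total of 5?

The generating function for the choices is (1 + t^2 + t^4)·(t + t^2 + t^3)·(t + t^2 + t^3); the count is [t^5].
(1 + t^2 + t^4) has coefficients 1,0,1,0,1 for degrees 0…4.
(t + t^2 + t^3) has coefficients 0,1,1,1,0,0 for degrees 0…5.
Finally multiplying by (t + t^2 + t^3), the product of all factors after the first has coefficients 0,0,1,2,3,2 for degrees 0…5.
[t^5] = 1·2 + 1·2 + 1·0 = 4.

4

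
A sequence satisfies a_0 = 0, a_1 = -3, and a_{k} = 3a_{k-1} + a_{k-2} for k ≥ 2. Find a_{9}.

The ordinary generating function has denominator 1 - 3t - t^2.
Iterating the recurrence: a_0,…,a_{9} = 0, -3, -9, -30, -99, -327, -1080, -3567, -11781, -38910.

-38910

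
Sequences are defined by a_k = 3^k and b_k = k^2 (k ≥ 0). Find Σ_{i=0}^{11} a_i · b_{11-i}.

265642

The convolution is the t^11 coefficient of A(t)B(t).
Σ = 1·121 + 3·100 + 9·81 + 27·64 + 81·49 + 243·36 + 729·25 + 2187·16 + 6561·9 + 19683·4 + 59049·1 + 177147·0 = 265642.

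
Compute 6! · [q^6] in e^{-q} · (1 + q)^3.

The EGF product rule gives c_6 = Σ_{k_1+k_2=6} C(6; k_1,k_2) · ∏ g_i(k_i), where e^{-q} gives (-1)^k; (1+q)^3 gives the falling factorial (3)_k.
g_1(k) for k = 0…6: 1, -1, 1, -1, 1, -1, 1.
g_2(k) for k = 0…6: 1, 3, 6, 6, 0, 0, 0.
c_6 = Σ_k C(6,k)·g_1(k)·g_2(6−k) = 20·(-1)·6 + 15·1·6 + 6·(-1)·3 + 1·1·1 = −120 + 90 − 18 + 1 = -47.

-47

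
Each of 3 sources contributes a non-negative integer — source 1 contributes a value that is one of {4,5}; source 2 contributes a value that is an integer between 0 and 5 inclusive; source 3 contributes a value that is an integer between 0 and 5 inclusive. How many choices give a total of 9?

The generating function for the choices is (y^4 + y^5)·(1 + y + y^2 + y^3 + y^4 + y^5)·(1 + y + y^2 + y^3 + y^4 + y^5); the count is [y^9].
(y^4 + y^5) has coefficients 0,0,0,0,1,1 for degrees 0…5.
(1 + y + y^2 + y^3 + y^4 + y^5) has coefficients 1,1,1,1,1,1,0,0,0,0 for degrees 0…9.
Finally multiplying by (1 + y + y^2 + y^3 + y^4 + y^5), the product of all factors after the first has coefficients 1,2,3,4,5,6,5,4,3,2 for degrees 0…9.
[y^9] = 1·6 + 1·5 = 11.

11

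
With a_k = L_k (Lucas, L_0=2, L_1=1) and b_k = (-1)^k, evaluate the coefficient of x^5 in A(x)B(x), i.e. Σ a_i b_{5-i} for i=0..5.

4

Write out a_i and b_{5-i} for i = 0,…,5 and sum the products.
Σ = 2·(-1) + 1·1 + 3·(-1) + 4·1 + 7·(-1) + 11·1 = 4.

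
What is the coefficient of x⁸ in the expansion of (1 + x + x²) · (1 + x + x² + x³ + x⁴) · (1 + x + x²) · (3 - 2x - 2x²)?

(1 + x + x²) has coefficients 1,1,1 for degrees 0…2.
(1 + x + x² + x³ + x⁴) has coefficients 1,1,1,1,1,0,0,0,0 for degrees 0…8.
Multiplying by (1 + x + x²) gives running coefficients 1,2,3,3,3,2,1,0,0 for degrees 0…8.
Finally multiplying by (3 - 2x - 2x²), the product of all factors after the first has coefficients 3,4,3,-1,-3,-6,-7,-6,-2 for degrees 0…8.
[x⁸] = 1·(-2) + 1·(-6) + 1·(-7) = -15.

-15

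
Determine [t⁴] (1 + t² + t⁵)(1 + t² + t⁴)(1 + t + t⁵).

2

(1 + t² + t⁵) has coefficients 1,0,1,0,0 for degrees 0…4.
(1 + t² + t⁴) has coefficients 1,0,1,0,1 for degrees 0…4.
Finally multiplying by (1 + t + t⁵), the product of all factors after the first has coefficients 1,1,1,1,1 for degrees 0…4.
[t⁴] = 1·1 + 1·1 = 2.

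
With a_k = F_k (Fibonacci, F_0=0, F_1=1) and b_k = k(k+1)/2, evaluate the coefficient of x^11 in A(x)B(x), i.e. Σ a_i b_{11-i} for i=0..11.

894

This is [x^11] in the product of the two ordinary generating functions.
Σ = 0·66 + 1·55 + 1·45 + 2·36 + 3·28 + 5·21 + 8·15 + 13·10 + 21·6 + 34·3 + 55·1 + 89·0 = 894.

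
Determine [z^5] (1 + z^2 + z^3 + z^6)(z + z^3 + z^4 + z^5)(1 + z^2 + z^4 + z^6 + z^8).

(1 + z^2 + z^3 + z^6) has coefficients 1,0,1,1,0,0 for degrees 0…5.
(z + z^3 + z^4 + z^5) has coefficients 0,1,0,1,1,1 for degrees 0…5.
Finally multiplying by (1 + z^2 + z^4 + z^6 + z^8), the product of all factors after the first has coefficients 0,1,0,2,1,3 for degrees 0…5.
[z^5] = 1·3 + 1·2 + 1·0 = 5.

5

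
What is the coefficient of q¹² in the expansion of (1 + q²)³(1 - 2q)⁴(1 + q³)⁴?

(1 + q²)³ has coefficients 1,0,3,0,3,0,1 for degrees 0…6.
(1 - 2q)⁴ has coefficients 1,-8,24,-32,16,0,0,0,0,0,0,0,0 for degrees 0…12.
Finally multiplying by (1 + q³)⁴, the product of all factors after the first has coefficients 1,-8,24,-28,-16,96,-122,16,144,-188,64,96,-127 for degrees 0…12.
[q¹²] = 1·(-127) + 3·64 + 3·144 + 1·(-122) = 375.

375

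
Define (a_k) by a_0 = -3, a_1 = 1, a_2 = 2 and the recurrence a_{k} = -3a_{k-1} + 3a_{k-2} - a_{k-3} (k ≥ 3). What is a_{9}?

The ordinary generating function has denominator 1 + 3y - 3y^2 + y^3.
Iterating the recurrence: a_0,…,a_{9} = -3, 1, 2, 0, 5, -17, 66, -254, 977, -3759.

-3759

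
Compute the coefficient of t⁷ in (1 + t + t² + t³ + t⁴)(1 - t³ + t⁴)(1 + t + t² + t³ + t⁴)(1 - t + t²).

2

(1 + t + t² + t³ + t⁴) has coefficients 1,1,1,1,1 for degrees 0…4.
(1 - t³ + t⁴) has coefficients 1,0,0,-1,1,0,0,0 for degrees 0…7.
Multiplying by (1 + t + t² + t³ + t⁴) gives running coefficients 1,1,1,0,1,0,0,0 for degrees 0…7.
Finally multiplying by (1 - t + t²), the product of all factors after the first has coefficients 1,0,1,0,2,-1,1,0 for degrees 0…7.
[t⁷] = 1·0 + 1·1 + 1·(-1) + 1·2 + 1·0 = 2.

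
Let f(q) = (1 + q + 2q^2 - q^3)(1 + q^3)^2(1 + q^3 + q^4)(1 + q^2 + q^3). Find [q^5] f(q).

(1 + q + 2q^2 - q^3) has coefficients 1,1,2,-1 for degrees 0…3.
(1 + q^3)^2 has coefficients 1,0,0,2,0,0 for degrees 0…5.
Multiplying by (1 + q^3 + q^4) gives running coefficients 1,0,0,3,1,0 for degrees 0…5.
Finally multiplying by (1 + q^2 + q^3), the product of all factors after the first has coefficients 1,0,1,4,1,3 for degrees 0…5.
[q^5] = 1·3 + 1·1 + 2·4 − 1·1 = 11.

11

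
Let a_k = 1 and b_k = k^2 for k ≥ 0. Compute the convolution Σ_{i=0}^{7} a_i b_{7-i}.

Write out a_i and b_{7-i} for i = 0,…,7 and sum the products.
Σ = 1·49 + 1·36 + 1·25 + 1·16 + 1·9 + 1·4 + 1·1 + 1·0 = 140.

140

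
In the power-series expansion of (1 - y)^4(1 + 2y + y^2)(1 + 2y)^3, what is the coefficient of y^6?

(1 - y)^4 has coefficients 1,-4,6,-4,1 for degrees 0…4.
(1 + 2y + y^2) has coefficients 1,2,1,0,0,0,0 for degrees 0…6.
Finally multiplying by (1 + 2y)^3, the product of all factors after the first has coefficients 1,8,25,38,28,8,0 for degrees 0…6.
[y^6] = 1·0 − 4·8 + 6·28 − 4·38 + 1·25 = 9.

9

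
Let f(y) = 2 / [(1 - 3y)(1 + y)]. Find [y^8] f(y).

Partial fractions give a closed form: a_n = (3/2)·3^n + (1/2)·(-1)^n.
At n = 8: a_8 = 9842.

9842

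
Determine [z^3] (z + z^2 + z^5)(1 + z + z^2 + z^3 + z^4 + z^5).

(z + z^2 + z^5) has coefficients 0,1,1,0 for degrees 0…3.
(1 + z + z^2 + z^3 + z^4 + z^5) has coefficients 1,1,1,1 for degrees 0…3.
[z^3] = 1·1 + 1·1 = 2.

2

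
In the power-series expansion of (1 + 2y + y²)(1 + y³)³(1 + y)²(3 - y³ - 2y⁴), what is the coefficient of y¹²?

-37

(1 + 2y + y²) has coefficients 1,2,1 for degrees 0…2.
(1 + y³)³ has coefficients 1,0,0,3,0,0,3,0,0,1,0,0,0 for degrees 0…12.
Multiplying by (1 + y)² gives running coefficients 1,2,1,3,6,3,3,6,3,1,2,1,0 for degrees 0…12.
Finally multiplying by (3 - y³ - 2y⁴), the product of all factors after the first has coefficients 3,6,3,8,14,4,4,6,-6,-6,-6,-12,-7 for degrees 0…12.
[y¹²] = 1·(-7) + 2·(-12) + 1·(-6) = -37.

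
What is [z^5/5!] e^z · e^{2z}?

243

The EGF product rule gives c_5 = Σ_{k_1+k_2=5} C(5; k_1,k_2) · ∏ g_i(k_i), where e^z gives (1)^k; e^{2z} gives (2)^k.
g_1(k) for k = 0…5: 1, 1, 1, 1, 1, 1.
g_2(k) for k = 0…5: 1, 2, 4, 8, 16, 32.
c_5 = Σ_k C(5,k)·g_1(k)·g_2(5−k) = 1·1·32 + 5·1·16 + 10·1·8 + 10·1·4 + 5·1·2 + 1·1·1 = 32 + 80 + 80 + 40 + 10 + 1 = 243.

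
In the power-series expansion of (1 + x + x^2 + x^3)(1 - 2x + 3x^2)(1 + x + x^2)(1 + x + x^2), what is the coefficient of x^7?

(1 + x + x^2 + x^3) has coefficients 1,1,1,1 for degrees 0…3.
(1 - 2x + 3x^2) has coefficients 1,-2,3,0,0,0,0,0 for degrees 0…7.
Multiplying by (1 + x + x^2) gives running coefficients 1,-1,2,1,3,0,0,0 for degrees 0…7.
Finally multiplying by (1 + x + x^2), the product of all factors after the first has coefficients 1,0,2,2,6,4,3,0 for degrees 0…7.
[x^7] = 1·0 + 1·3 + 1·4 + 1·6 = 13.

13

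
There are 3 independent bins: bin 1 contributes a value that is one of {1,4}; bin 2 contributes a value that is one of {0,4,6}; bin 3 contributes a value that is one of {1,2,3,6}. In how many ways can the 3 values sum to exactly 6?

2

The generating function for the choices is (x + x⁴)·(1 + x⁴ + x⁶)·(x + x² + x³ + x⁶); the count is [x⁶].
(x + x⁴) has coefficients 0,1,0,0,1 for degrees 0…4.
(1 + x⁴ + x⁶) has coefficients 1,0,0,0,1,0,1 for degrees 0…6.
Finally multiplying by (x + x² + x³ + x⁶), the product of all factors after the first has coefficients 0,1,1,1,0,1,2 for degrees 0…6.
[x⁶] = 1·1 + 1·1 = 2.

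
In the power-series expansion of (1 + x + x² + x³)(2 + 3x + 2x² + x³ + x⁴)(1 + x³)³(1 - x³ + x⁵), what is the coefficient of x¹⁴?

(1 + x + x² + x³) has coefficients 1,1,1,1 for degrees 0…3.
(2 + 3x + 2x² + x³ + x⁴) has coefficients 2,3,2,1,1,0,0,0,0,0,0,0,0,0,0 for degrees 0…14.
Multiplying by (1 + x³)³ gives running coefficients 2,3,2,7,10,6,9,12,6,5,6,2,1,1,0 for degrees 0…14.
Finally multiplying by (1 - x³ + x⁵), the product of all factors after the first has coefficients 2,3,2,5,7,6,5,4,7,6,0,5,8,1,3 for degrees 0…14.
[x¹⁴] = 1·3 + 1·1 + 1·8 + 1·5 = 17.

17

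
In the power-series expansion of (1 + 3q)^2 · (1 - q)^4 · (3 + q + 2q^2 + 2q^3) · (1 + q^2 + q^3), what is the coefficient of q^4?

(1 + 3q)^2 has coefficients 1,6,9 for degrees 0…2.
(1 - q)^4 has coefficients 1,-4,6,-4,1 for degrees 0…4.
Multiplying by (3 + q + 2q^2 + 2q^3) gives running coefficients 3,-11,16,-12,3 for degrees 0…4.
Finally multiplying by (1 + q^2 + q^3), the product of all factors after the first has coefficients 3,-11,19,-20,8 for degrees 0…4.
[q^4] = 1·8 + 6·(-20) + 9·19 = 59.

59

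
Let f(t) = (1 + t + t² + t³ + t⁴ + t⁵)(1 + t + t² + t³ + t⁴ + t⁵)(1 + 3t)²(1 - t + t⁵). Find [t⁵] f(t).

(1 + t + t² + t³ + t⁴ + t⁵) has coefficients 1,1,1,1,1,1 for degrees 0…5.
(1 + t + t² + t³ + t⁴ + t⁵) has coefficients 1,1,1,1,1,1 for degrees 0…5.
Multiplying by (1 + 3t)² gives running coefficients 1,7,16,16,16,16 for degrees 0…5.
Finally multiplying by (1 - t + t⁵), the product of all factors after the first has coefficients 1,6,9,0,0,1 for degrees 0…5.
[t⁵] = 1·1 + 1·0 + 1·0 + 1·9 + 1·6 + 1·1 = 17.

17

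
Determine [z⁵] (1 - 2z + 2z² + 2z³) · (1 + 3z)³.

108

(1 - 2z + 2z² + 2z³) has coefficients 1,-2,2,2 for degrees 0…3.
(1 + 3z)³ has coefficients 1,9,27,27,0,0 for degrees 0…5.
[z⁵] = 1·0 − 2·0 + 2·27 + 2·27 = 108.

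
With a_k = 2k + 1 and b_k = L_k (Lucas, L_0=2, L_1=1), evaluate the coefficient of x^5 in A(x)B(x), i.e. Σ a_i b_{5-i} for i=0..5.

104

This is [x^5] in the product of the two ordinary generating functions.
Σ = 1·11 + 3·7 + 5·4 + 7·3 + 9·1 + 11·2 = 104.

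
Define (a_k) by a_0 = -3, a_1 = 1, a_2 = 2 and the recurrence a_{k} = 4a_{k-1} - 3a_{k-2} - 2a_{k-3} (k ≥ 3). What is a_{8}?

2088

The ordinary generating function has denominator 1 - 4t + 3t^2 + 2t^3.
Iterating the recurrence: a_0,…,a_{8} = -3, 1, 2, 11, 36, 107, 298, 799, 2088.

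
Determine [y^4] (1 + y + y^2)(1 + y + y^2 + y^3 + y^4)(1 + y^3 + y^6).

5

(1 + y + y^2) has coefficients 1,1,1 for degrees 0…2.
(1 + y + y^2 + y^3 + y^4) has coefficients 1,1,1,1,1 for degrees 0…4.
Finally multiplying by (1 + y^3 + y^6), the product of all factors after the first has coefficients 1,1,1,2,2 for degrees 0…4.
[y^4] = 1·2 + 1·2 + 1·1 = 5.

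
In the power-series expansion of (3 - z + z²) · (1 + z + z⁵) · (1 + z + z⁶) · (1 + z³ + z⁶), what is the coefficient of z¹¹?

7

(3 - z + z²) has coefficients 3,-1,1 for degrees 0…2.
(1 + z + z⁵) has coefficients 1,1,0,0,0,1,0,0,0,0,0,0 for degrees 0…11.
Multiplying by (1 + z + z⁶) gives running coefficients 1,2,1,0,0,1,2,1,0,0,0,1 for degrees 0…11.
Finally multiplying by (1 + z³ + z⁶), the product of all factors after the first has coefficients 1,2,1,1,2,2,3,3,2,2,1,2 for degrees 0…11.
[z¹¹] = 3·2 − 1·1 + 1·2 = 7.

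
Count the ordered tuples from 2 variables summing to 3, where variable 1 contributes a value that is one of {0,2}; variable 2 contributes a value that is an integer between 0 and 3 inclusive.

2

The generating function for the choices is (1 + q^2)·(1 + q + q^2 + q^3); the count is [q^3].
(1 + q^2) has coefficients 1,0,1 for degrees 0…2.
(1 + q + q^2 + q^3) has coefficients 1,1,1,1 for degrees 0…3.
[q^3] = 1·1 + 1·1 = 2.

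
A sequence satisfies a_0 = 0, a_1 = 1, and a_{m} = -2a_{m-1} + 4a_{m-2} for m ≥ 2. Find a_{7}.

The ordinary generating function has denominator 1 + 2z - 4z^2.
Iterating the recurrence: a_0,…,a_{7} = 0, 1, -2, 8, -24, 80, -256, 832.

832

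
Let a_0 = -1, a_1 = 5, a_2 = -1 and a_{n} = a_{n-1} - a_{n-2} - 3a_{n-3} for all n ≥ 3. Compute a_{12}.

-177

The ordinary generating function has denominator 1 - t + t^2 + 3t^3.
Iterating the recurrence: a_0,…,a_{12} = -1, 5, -1, -3, -17, -11, 15, 77, 95, -27, -353, -611, -177.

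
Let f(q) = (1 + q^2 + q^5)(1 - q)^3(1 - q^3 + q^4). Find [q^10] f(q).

-6

(1 + q^2 + q^5) has coefficients 1,0,1,0,0,1 for degrees 0…5.
(1 - q)^3 has coefficients 1,-3,3,-1,0,0,0,0,0,0,0 for degrees 0…10.
Finally multiplying by (1 - q^3 + q^4), the product of all factors after the first has coefficients 1,-3,3,-2,4,-6,4,-1,0,0,0 for degrees 0…10.
[q^10] = 1·0 + 1·0 + 1·(-6) = -6.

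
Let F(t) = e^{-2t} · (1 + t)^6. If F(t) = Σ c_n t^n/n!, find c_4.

The EGF product rule gives c_4 = Σ_{k_1+k_2=4} C(4; k_1,k_2) · ∏ g_i(k_i), where e^{-2t} gives (-2)^k; (1+t)^6 gives the falling factorial (6)_k.
g_1(k) for k = 0…4: 1, -2, 4, -8, 16.
g_2(k) for k = 0…4: 1, 6, 30, 120, 360.
c_4 = Σ_k C(4,k)·g_1(k)·g_2(4−k) = 1·1·360 + 4·(-2)·120 + 6·4·30 + 4·(-8)·6 + 1·16·1 = 360 − 960 + 720 − 192 + 16 = -56.

-56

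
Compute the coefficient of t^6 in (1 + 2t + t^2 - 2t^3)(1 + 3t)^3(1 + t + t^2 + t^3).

(1 + 2t + t^2 - 2t^3) has coefficients 1,2,1,-2 for degrees 0…3.
(1 + 3t)^3 has coefficients 1,9,27,27,0,0,0 for degrees 0…6.
Finally multiplying by (1 + t + t^2 + t^3), the product of all factors after the first has coefficients 1,10,37,64,63,54,27 for degrees 0…6.
[t^6] = 1·27 + 2·54 + 1·63 − 2·64 = 70.

70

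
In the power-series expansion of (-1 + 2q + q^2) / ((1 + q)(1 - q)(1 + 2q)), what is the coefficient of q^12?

Partial fractions give a closed form: a_n = (1)·(-1)^n + (1/3)·1^n + (-7/3)·(-2)^n.
At n = 12: a_12 = -9556.

-9556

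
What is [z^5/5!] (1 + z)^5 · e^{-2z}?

88

The EGF product rule gives c_5 = Σ_{k_1+k_2=5} C(5; k_1,k_2) · ∏ g_i(k_i), where (1+z)^5 gives the falling factorial (5)_k; e^{-2z} gives (-2)^k.
g_1(k) for k = 0…5: 1, 5, 20, 60, 120, 120.
g_2(k) for k = 0…5: 1, -2, 4, -8, 16, -32.
c_5 = Σ_k C(5,k)·g_1(k)·g_2(5−k) = 1·1·(-32) + 5·5·16 + 10·20·(-8) + 10·60·4 + 5·120·(-2) + 1·120·1 = −32 + 400 − 1600 + 2400 − 1200 + 120 = 88.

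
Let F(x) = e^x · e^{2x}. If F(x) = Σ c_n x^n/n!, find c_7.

2187

The EGF product rule gives c_7 = Σ_{k_1+k_2=7} C(7; k_1,k_2) · ∏ g_i(k_i), where e^x gives (1)^k; e^{2x} gives (2)^k.
g_1(k) for k = 0…7: 1, 1, 1, 1, 1, 1, 1, 1.
g_2(k) for k = 0…7: 1, 2, 4, 8, 16, 32, 64, 128.
c_7 = Σ_k C(7,k)·g_1(k)·g_2(7−k) = 1·1·128 + 7·1·64 + 21·1·32 + 35·1·16 + 35·1·8 + 21·1·4 + 7·1·2 + 1·1·1 = 128 + 448 + 672 + 560 + 280 + 84 + 14 + 1 = 2187.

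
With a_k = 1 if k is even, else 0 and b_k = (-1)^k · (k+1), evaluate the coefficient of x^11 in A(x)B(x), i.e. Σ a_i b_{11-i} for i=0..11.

Write out a_i and b_{11-i} for i = 0,…,11 and sum the products.
Σ = 1·(-12) + 0·11 + 1·(-10) + 0·9 + 1·(-8) + 0·7 + 1·(-6) + 0·5 + 1·(-4) + 0·3 + 1·(-2) + 0·1 = -42.

-42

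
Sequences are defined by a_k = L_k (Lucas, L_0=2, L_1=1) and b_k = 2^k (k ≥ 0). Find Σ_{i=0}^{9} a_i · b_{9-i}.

This is [x^9] in the product of the two ordinary generating functions.
Σ = 2·512 + 1·256 + 3·128 + 4·64 + 7·32 + 11·16 + 18·8 + 29·4 + 47·2 + 76·1 = 2750.

2750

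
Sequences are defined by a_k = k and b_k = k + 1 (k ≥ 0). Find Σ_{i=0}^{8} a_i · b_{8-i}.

This is [x^8] in the product of the two ordinary generating functions.
Σ = 0·9 + 1·8 + 2·7 + 3·6 + 4·5 + 5·4 + 6·3 + 7·2 + 8·1 = 120.

120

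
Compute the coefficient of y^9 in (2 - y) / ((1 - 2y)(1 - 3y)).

Partial fractions give a closed form: a_n = (-3)·2^n + (5)·3^n.
At n = 9: a_9 = 96879.

96879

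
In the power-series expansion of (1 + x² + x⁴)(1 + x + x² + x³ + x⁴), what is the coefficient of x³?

(1 + x² + x⁴) has coefficients 1,0,1,0 for degrees 0…3.
(1 + x + x² + x³ + x⁴) has coefficients 1,1,1,1 for degrees 0…3.
[x³] = 1·1 + 1·1 = 2.

2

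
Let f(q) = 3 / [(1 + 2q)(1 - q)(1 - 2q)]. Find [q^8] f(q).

1023

The denominator gives the recurrence a_n = a_(n−1) + 4a_(n−2) − 4a_(n−3) for n ≥ 3; the numerator fixes a_0 = 3, a_1 = 3, a_2 = 15.
Iterating: 3, 3, 15, 15, 63, 63, 255, 255, 1023, so a_8 = 1023.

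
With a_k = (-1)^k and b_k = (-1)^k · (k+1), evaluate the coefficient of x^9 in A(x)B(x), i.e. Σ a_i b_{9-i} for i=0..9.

The convolution is the x^9 coefficient of A(x)B(x).
Σ = 1·(-10) − 1·9 + 1·(-8) − 1·7 + 1·(-6) − 1·5 + 1·(-4) − 1·3 + 1·(-2) − 1·1 = -55.

-55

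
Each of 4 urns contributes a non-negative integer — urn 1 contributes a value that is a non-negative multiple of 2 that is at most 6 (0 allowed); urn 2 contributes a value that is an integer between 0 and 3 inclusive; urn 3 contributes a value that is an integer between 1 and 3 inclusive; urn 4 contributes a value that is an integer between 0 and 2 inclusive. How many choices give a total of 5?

The generating function for the choices is (1 + q² + q⁴ + q⁶)·(1 + q + q² + q³)·(q + q² + q³)·(1 + q + q²); the count is [q⁵].
(1 + q² + q⁴ + q⁶) has coefficients 1,0,1,0,1,0 for degrees 0…5.
(1 + q + q² + q³) has coefficients 1,1,1,1,0,0 for degrees 0…5.
Multiplying by (q + q² + q³) gives running coefficients 0,1,2,3,3,2 for degrees 0…5.
Finally multiplying by (1 + q + q²), the product of all factors after the first has coefficients 0,1,3,6,8,8 for degrees 0…5.
[q⁵] = 1·8 + 1·6 + 1·1 = 15.

15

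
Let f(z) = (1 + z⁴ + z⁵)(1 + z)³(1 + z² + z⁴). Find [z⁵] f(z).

(1 + z⁴ + z⁵) has coefficients 1,0,0,0,1,1 for degrees 0…5.
(1 + z)³ has coefficients 1,3,3,1,0,0 for degrees 0…5.
Finally multiplying by (1 + z² + z⁴), the product of all factors after the first has coefficients 1,3,4,4,4,4 for degrees 0…5.
[z⁵] = 1·4 + 1·3 + 1·1 = 8.

8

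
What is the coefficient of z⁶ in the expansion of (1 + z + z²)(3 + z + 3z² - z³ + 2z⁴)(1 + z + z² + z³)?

(1 + z + z²) has coefficients 1,1,1 for degrees 0…2.
(3 + z + 3z² - z³ + 2z⁴) has coefficients 3,1,3,-1,2,0,0 for degrees 0…6.
Finally multiplying by (1 + z + z² + z³), the product of all factors after the first has coefficients 3,4,7,6,5,4,1 for degrees 0…6.
[z⁶] = 1·1 + 1·4 + 1·5 = 10.

10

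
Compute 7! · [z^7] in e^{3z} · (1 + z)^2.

22599

The EGF product rule gives c_7 = Σ_{k_1+k_2=7} C(7; k_1,k_2) · ∏ g_i(k_i), where e^{3z} gives (3)^k; (1+z)^2 gives the falling factorial (2)_k.
g_1(k) for k = 0…7: 1, 3, 9, 27, 81, 243, 729, 2187.
g_2(k) for k = 0…7: 1, 2, 2, 0, 0, 0, 0, 0.
c_7 = Σ_k C(7,k)·g_1(k)·g_2(7−k) = 21·243·2 + 7·729·2 + 1·2187·1 = 10206 + 10206 + 2187 = 22599.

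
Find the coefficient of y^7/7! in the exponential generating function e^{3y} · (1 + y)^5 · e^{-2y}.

The EGF product rule gives c_7 = Σ_{k_1+k_2+k_3=7} C(7; k_1,k_2,k_3) · ∏ g_i(k_i), where e^{3y} gives (3)^k; (1+y)^5 gives the falling factorial (5)_k; e^{-2y} gives (-2)^k.
g_1(k) for k = 0…7: 1, 3, 9, 27, 81, 243, 729, 2187.
g_2(k) for k = 0…7: 1, 5, 20, 60, 120, 120, 0, 0.
g_3(k) for k = 0…7: 1, -2, 4, -8, 16, -32, 64, -128.
First combine the last two factors: h(k) = Σ_j C(k,j)·g_2(j)·g_3(k−j) for k = 0…7: 1, 3, 4, -8, -24, 88, 64, -1248.
c_7 = Σ_k C(7,k)·g_1(k)·h(7−k) = 1·1·(-1248) + 7·3·64 + 21·9·88 + 35·27·(-24) + 35·81·(-8) + 21·243·4 + 7·729·3 + 1·2187·1 = −1248 + 1344 + 16632 − 22680 − 22680 + 20412 + 15309 + 2187 = 9276.

9276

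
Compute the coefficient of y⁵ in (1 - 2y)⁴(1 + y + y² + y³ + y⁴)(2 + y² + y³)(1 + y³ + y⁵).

(1 - 2y)⁴ has coefficients 1,-8,24,-32,16 for degrees 0…4.
(1 + y + y² + y³ + y⁴) has coefficients 1,1,1,1,1,0 for degrees 0…5.
Multiplying by (2 + y² + y³) gives running coefficients 2,2,3,4,4,2 for degrees 0…5.
Finally multiplying by (1 + y³ + y⁵), the product of all factors after the first has coefficients 2,2,3,6,6,7 for degrees 0…5.
[y⁵] = 1·7 − 8·6 + 24·6 − 32·3 + 16·2 = 39.

39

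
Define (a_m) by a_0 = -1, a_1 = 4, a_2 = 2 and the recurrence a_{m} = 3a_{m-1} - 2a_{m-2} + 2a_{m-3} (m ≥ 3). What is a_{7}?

-76

The ordinary generating function has denominator 1 - 3y + 2y^2 - 2y^3.
Iterating the recurrence: a_0,…,a_{7} = -1, 4, 2, -4, -8, -12, -28, -76.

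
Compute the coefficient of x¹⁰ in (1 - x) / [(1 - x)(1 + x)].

Partial fractions give a closed form: a_n = (1)·(-1)^n.
At n = 10: a_10 = 1.

1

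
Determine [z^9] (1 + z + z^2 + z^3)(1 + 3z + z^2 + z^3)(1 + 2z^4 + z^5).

(1 + z + z^2 + z^3) has coefficients 1,1,1,1 for degrees 0…3.
(1 + 3z + z^2 + z^3) has coefficients 1,3,1,1,0,0,0,0,0,0 for degrees 0…9.
Finally multiplying by (1 + 2z^4 + z^5), the product of all factors after the first has coefficients 1,3,1,1,2,7,5,3,1,0 for degrees 0…9.
[z^9] = 1·0 + 1·1 + 1·3 + 1·5 = 9.

9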